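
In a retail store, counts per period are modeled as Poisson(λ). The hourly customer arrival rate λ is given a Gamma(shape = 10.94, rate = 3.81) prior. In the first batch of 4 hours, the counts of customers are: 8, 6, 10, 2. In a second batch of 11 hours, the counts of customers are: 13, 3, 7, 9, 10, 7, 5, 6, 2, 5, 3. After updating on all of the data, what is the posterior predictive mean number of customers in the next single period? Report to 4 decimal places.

5.6853

With a Gamma(shape α, rate β) prior, the Poisson likelihood is conjugate: the posterior is Gamma(α + ΣXᵢ, β + n).
Batch 1: sum of counts S = 26 over n = 4 hours.
After batch 1: Gamma(α+S, β+n) = Gamma(10.94+26, 3.81+4) = Gamma(36.94, 7.81).
Batch 2: sum of counts S = 70 over n = 11 hours.
After batch 2: Gamma(α+S, β+n) = Gamma(36.94+70, 7.81+11) = Gamma(106.94, 18.81).
The predictive distribution for one future period is NegBinom with mean α/β = 5.6853.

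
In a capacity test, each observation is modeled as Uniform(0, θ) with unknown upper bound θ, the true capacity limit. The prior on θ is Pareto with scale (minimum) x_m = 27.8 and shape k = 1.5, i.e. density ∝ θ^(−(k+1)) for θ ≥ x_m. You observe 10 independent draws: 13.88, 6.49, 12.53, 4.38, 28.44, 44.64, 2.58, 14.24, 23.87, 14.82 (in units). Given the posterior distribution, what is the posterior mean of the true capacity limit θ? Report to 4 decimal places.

48.8914

A Pareto(scale x_m, shape k) prior on the upper bound θ of Uniform(0, θ) is conjugate: posterior is Pareto(max(x_m, max xᵢ), k + n).
Sample maximum = 44.64; prior scale x_m = 27.8 → posterior scale = max = 44.64.
Posterior shape = 1.5 + 10 = 11.5.
E[θ|data] = k·x_m/(k−1) = 11.5·44.64/10.5 = 48.8914.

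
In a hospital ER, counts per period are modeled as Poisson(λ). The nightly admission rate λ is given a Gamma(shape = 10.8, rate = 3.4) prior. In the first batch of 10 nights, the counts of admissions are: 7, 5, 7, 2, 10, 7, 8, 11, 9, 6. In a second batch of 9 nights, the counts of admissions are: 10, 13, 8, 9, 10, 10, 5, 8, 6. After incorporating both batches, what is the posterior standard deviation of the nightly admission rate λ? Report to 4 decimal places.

With a Gamma(shape α, rate β) prior, the Poisson likelihood is conjugate: the posterior is Gamma(α + ΣXᵢ, β + n).
Batch 1: sum of counts S = 72 over n = 10 nights.
After batch 1: Gamma(α+S, β+n) = Gamma(10.8+72, 3.4+10) = Gamma(82.8, 13.4).
Batch 2: sum of counts S = 79 over n = 9 nights.
After batch 2: Gamma(α+S, β+n) = Gamma(82.8+79, 13.4+9) = Gamma(161.8, 22.4).
SD = √α/β = √161.8/22.4 = 0.5679.

0.5679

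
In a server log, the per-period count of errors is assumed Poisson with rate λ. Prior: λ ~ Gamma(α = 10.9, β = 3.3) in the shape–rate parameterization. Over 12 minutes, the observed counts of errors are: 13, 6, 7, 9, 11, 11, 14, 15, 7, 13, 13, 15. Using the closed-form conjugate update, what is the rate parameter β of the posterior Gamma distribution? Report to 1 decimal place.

With a Gamma(shape α, rate β) prior, the Poisson likelihood is conjugate: the posterior is Gamma(α + ΣXᵢ, β + n).
Sum of counts S = 134 over n = 12 minutes.
Posterior: Gamma(α+S, β+n) = Gamma(10.9+134, 3.3+12) = Gamma(144.9, 15.3).
Posterior β = 15.3.

15.3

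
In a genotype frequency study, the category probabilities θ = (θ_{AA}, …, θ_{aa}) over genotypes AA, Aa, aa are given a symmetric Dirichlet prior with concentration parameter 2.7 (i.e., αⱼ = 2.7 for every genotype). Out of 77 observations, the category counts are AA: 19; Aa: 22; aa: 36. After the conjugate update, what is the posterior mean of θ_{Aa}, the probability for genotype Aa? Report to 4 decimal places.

0.2902

The Dirichlet prior is conjugate to the Multinomial likelihood: each posterior αⱼ = prior αⱼ + observed count nⱼ.
Posterior concentration: (21.7, 24.7, 38.7), total = 85.1.
E[θ_{Aa}|data] = α_{Aa}/Σα = 24.7/85.1 = 0.2902.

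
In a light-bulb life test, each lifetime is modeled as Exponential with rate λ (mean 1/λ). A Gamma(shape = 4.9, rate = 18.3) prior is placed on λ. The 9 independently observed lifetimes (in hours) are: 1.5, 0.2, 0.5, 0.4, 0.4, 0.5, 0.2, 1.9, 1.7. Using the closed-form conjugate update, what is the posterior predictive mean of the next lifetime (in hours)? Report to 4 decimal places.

1.9845

With a Gamma(shape α, rate β) prior on the exponential rate λ, the posterior after n observations with total T = Σxᵢ is Gamma(α+n, β+T).
Sum of observations T = 7.3 hours; n = 9.
Posterior: Gamma(4.9+9, 18.3+7.3) = Gamma(13.9, 25.6).
The predictive distribution for the next observation is Lomax; its mean is β/(α−1) = 25.6/12.9 = 1.9845.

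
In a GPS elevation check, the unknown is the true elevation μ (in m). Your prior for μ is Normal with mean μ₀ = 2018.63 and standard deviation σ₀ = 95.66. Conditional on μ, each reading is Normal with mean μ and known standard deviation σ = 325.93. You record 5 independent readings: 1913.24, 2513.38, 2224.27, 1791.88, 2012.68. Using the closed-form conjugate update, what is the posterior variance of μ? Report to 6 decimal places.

For Normal data with known variance σ², a Normal(μ₀, σ₀²) prior on μ is conjugate. Posterior precision = 1/σ₀² + n/σ²; posterior mean is the precision-weighted average of μ₀ and x̄.
σ₀² = 95.66² = 9150.8356, σ² = 325.93² = 106230.3649; σ² + n·σ₀² = 106230.3649 + 5·9150.8356 = 151984.5429.
Posterior precision = 1/σ₀² + n/σ² = 1/9150.8356 + 5/106230.3649 = (σ² + n·σ₀²)/(σ₀²σ²) = 151984.5429/(9150.8356·106230.3649); posterior variance σₙ² = σ₀²σ²/(σ² + n·σ₀²) = 9150.8356·106230.3649/151984.5429 = 6396.022822.

6396.022822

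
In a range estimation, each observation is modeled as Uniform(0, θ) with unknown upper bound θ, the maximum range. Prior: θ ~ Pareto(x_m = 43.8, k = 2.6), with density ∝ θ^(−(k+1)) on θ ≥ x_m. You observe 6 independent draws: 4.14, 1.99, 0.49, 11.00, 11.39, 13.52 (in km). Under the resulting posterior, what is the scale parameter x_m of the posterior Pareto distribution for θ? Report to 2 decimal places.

43.80

A Pareto(scale x_m, shape k) prior on the upper bound θ of Uniform(0, θ) is conjugate: posterior is Pareto(max(x_m, max xᵢ), k + n).
Sample maximum = 13.52; prior scale x_m = 43.8 → posterior scale = max = 43.80.
Posterior shape = 2.6 + 6 = 8.6.
Posterior scale x_m = 43.80.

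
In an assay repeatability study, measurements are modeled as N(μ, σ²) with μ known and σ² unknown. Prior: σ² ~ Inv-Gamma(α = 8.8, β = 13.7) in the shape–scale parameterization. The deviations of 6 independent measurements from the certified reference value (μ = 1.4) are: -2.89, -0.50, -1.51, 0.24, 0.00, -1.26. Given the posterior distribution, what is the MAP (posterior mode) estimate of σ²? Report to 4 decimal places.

With known mean μ and an Inverse-Gamma(α, β) prior on σ², the Normal likelihood is conjugate: posterior is Inv-Gamma(α + n/2, β + Σ(xᵢ−μ)²/2).
Σ(xᵢ−μ)² = (-2.89)² + (-0.50)² + (-1.51)² + (0.24)² + (0.00)² + (-1.26)² = 12.5274.
Posterior: Inv-Gamma(8.8 + 6/2, 13.7 + 12.5274/2) = Inv-Gamma(11.80, 19.96370).
Mode = β/(α+1) = 19.96370/12.80 = 1.5597.

1.5597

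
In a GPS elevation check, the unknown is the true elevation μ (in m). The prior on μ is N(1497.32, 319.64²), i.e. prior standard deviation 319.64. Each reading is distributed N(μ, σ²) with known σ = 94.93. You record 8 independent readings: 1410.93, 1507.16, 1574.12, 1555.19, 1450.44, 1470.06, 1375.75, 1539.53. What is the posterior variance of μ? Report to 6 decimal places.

1114.178835

For Normal data with known variance σ², a Normal(μ₀, σ₀²) prior on μ is conjugate. Posterior precision = 1/σ₀² + n/σ²; posterior mean is the precision-weighted average of μ₀ and x̄.
σ₀² = 319.64² = 102169.7296, σ² = 94.93² = 9011.7049; σ² + n·σ₀² = 9011.7049 + 8·102169.7296 = 826369.5417.
Posterior precision = 1/σ₀² + n/σ² = 1/102169.7296 + 8/9011.7049 = (σ² + n·σ₀²)/(σ₀²σ²) = 826369.5417/(102169.7296·9011.7049); posterior variance σₙ² = σ₀²σ²/(σ² + n·σ₀²) = 102169.7296·9011.7049/826369.5417 = 1114.178835.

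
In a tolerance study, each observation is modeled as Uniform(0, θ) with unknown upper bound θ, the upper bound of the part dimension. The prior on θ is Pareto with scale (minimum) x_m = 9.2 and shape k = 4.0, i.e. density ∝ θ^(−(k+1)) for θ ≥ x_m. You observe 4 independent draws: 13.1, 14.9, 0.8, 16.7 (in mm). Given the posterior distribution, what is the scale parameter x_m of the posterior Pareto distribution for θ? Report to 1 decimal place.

A Pareto(scale x_m, shape k) prior on the upper bound θ of Uniform(0, θ) is conjugate: posterior is Pareto(max(x_m, max xᵢ), k + n).
Sample maximum = 16.7; prior scale x_m = 9.2 → posterior scale = max = 16.7.
Posterior shape = 4.0 + 4 = 8.0.
Posterior scale x_m = 16.7.

16.7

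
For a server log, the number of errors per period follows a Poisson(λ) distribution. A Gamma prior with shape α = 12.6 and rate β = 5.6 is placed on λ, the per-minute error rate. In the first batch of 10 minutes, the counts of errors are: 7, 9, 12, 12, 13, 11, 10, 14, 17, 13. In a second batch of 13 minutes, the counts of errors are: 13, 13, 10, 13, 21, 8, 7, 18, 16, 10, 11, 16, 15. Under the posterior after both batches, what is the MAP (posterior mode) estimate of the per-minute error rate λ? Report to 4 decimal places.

10.5105

With a Gamma(shape α, rate β) prior, the Poisson likelihood is conjugate: the posterior is Gamma(α + ΣXᵢ, β + n).
Batch 1: sum of counts S = 118 over n = 10 minutes.
After batch 1: Gamma(α+S, β+n) = Gamma(12.6+118, 5.6+10) = Gamma(130.6, 15.6).
Batch 2: sum of counts S = 171 over n = 13 minutes.
After batch 2: Gamma(α+S, β+n) = Gamma(130.6+171, 15.6+13) = Gamma(301.6, 28.6).
Mode of Gamma(α,β) for α≥1 is (α−1)/β = 300.6/28.6 = 10.5105.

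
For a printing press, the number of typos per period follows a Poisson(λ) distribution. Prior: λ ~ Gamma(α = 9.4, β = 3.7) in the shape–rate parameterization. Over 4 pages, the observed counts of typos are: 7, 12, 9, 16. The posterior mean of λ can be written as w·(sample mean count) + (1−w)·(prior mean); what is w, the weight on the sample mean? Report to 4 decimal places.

0.5195

With a Gamma(shape α, rate β) prior, the Poisson likelihood is conjugate: the posterior is Gamma(α + ΣXᵢ, β + n).
Posterior mean = (α₀+S)/(β₀+n) = [n/(β₀+n)]·(S/n) + [β₀/(β₀+n)]·(α₀/β₀), so only n and β₀ enter the weight.
Weight on data w = n/(β₀+n) = 4/(3.7+4) = 4/7.7 = 0.5195.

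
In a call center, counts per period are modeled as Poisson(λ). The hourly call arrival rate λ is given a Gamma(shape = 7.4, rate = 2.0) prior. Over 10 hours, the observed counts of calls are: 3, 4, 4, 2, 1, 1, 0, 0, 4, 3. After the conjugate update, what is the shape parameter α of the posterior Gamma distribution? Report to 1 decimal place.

With a Gamma(shape α, rate β) prior, the Poisson likelihood is conjugate: the posterior is Gamma(α + ΣXᵢ, β + n).
Sum of counts S = 22 over n = 10 hours.
Posterior: Gamma(α+S, β+n) = Gamma(7.4+22, 2.0+10) = Gamma(29.4, 12.0).
Posterior α = 29.4.

29.4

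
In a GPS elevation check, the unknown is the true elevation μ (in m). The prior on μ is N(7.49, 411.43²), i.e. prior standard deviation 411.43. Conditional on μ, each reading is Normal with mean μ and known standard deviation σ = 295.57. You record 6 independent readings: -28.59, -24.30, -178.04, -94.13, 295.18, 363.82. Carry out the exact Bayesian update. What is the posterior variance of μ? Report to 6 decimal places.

13407.054163

For Normal data with known variance σ², a Normal(μ₀, σ₀²) prior on μ is conjugate. Posterior precision = 1/σ₀² + n/σ²; posterior mean is the precision-weighted average of μ₀ and x̄.
σ₀² = 411.43² = 169274.6449, σ² = 295.57² = 87361.6249; σ² + n·σ₀² = 87361.6249 + 6·169274.6449 = 1103009.4943.
Posterior precision = 1/σ₀² + n/σ² = 1/169274.6449 + 6/87361.6249 = (σ² + n·σ₀²)/(σ₀²σ²) = 1103009.4943/(169274.6449·87361.6249); posterior variance σₙ² = σ₀²σ²/(σ² + n·σ₀²) = 169274.6449·87361.6249/1103009.4943 = 13407.054163.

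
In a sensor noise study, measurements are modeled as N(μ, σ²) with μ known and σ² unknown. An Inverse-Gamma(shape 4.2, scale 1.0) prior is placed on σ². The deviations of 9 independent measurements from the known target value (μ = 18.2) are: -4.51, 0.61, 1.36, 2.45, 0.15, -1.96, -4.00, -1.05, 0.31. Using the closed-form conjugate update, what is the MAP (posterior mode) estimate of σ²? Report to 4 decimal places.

With known mean μ and an Inverse-Gamma(α, β) prior on σ², the Normal likelihood is conjugate: posterior is Inv-Gamma(α + n/2, β + Σ(xᵢ−μ)²/2).
Σ(xᵢ−μ)² = (-4.51)² + (0.61)² + (1.36)² + (2.45)² + (0.15)² + (-1.96)² + (-4.00)² + (-1.05)² + (0.31)² = 49.6270.
Posterior: Inv-Gamma(4.2 + 9/2, 1.0 + 49.6270/2) = Inv-Gamma(8.70, 25.81350).
Mode = β/(α+1) = 25.81350/9.70 = 2.6612.

2.6612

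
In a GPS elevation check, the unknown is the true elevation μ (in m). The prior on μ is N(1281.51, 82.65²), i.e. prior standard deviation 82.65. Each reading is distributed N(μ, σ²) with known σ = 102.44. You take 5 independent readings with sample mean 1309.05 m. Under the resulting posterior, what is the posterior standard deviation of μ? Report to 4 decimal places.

For Normal data with known variance σ², a Normal(μ₀, σ₀²) prior on μ is conjugate. Posterior precision = 1/σ₀² + n/σ²; posterior mean is the precision-weighted average of μ₀ and x̄.
σ₀² = 82.65² = 6831.0225, σ² = 102.44² = 10493.9536; σ² + n·σ₀² = 10493.9536 + 5·6831.0225 = 44649.0661.
Posterior precision = 1/σ₀² + n/σ² = 1/6831.0225 + 5/10493.9536 = (σ² + n·σ₀²)/(σ₀²σ²) = 44649.0661/(6831.0225·10493.9536); posterior variance σₙ² = σ₀²σ²/(σ² + n·σ₀²) = 6831.0225·10493.9536/44649.0661 = 1605.508008.
Posterior SD = √σₙ² = √(6831.0225·10493.9536/44649.0661) = 40.0688.

40.0688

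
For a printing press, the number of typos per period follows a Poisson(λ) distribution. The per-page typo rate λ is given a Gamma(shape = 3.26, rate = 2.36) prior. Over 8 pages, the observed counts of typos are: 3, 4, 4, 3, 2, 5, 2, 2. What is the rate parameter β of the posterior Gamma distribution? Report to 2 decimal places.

With a Gamma(shape α, rate β) prior, the Poisson likelihood is conjugate: the posterior is Gamma(α + ΣXᵢ, β + n).
Sum of counts S = 25 over n = 8 pages.
Posterior: Gamma(α+S, β+n) = Gamma(3.26+25, 2.36+8) = Gamma(28.26, 10.36).
Posterior β = 10.36.

10.36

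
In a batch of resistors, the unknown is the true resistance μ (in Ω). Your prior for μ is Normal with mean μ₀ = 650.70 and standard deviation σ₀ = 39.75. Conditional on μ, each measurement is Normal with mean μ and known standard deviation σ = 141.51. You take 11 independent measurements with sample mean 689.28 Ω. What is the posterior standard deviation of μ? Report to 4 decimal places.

29.0841

For Normal data with known variance σ², a Normal(μ₀, σ₀²) prior on μ is conjugate. Posterior precision = 1/σ₀² + n/σ²; posterior mean is the precision-weighted average of μ₀ and x̄.
σ₀² = 39.75² = 1580.0625, σ² = 141.51² = 20025.0801; σ² + n·σ₀² = 20025.0801 + 11·1580.0625 = 37405.7676.
Posterior precision = 1/σ₀² + n/σ² = 1/1580.0625 + 11/20025.0801 = (σ² + n·σ₀²)/(σ₀²σ²) = 37405.7676/(1580.0625·20025.0801); posterior variance σₙ² = σ₀²σ²/(σ² + n·σ₀²) = 1580.0625·20025.0801/37405.7676 = 845.882337.
Posterior SD = √σₙ² = √(1580.0625·20025.0801/37405.7676) = 29.0841.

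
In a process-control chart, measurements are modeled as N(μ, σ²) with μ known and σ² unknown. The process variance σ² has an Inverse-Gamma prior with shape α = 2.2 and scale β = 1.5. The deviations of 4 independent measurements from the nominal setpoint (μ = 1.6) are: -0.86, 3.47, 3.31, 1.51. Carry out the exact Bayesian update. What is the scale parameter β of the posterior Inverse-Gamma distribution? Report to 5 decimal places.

With known mean μ and an Inverse-Gamma(α, β) prior on σ², the Normal likelihood is conjugate: posterior is Inv-Gamma(α + n/2, β + Σ(xᵢ−μ)²/2).
Σ(xᵢ−μ)² = (-0.86)² + (3.47)² + (3.31)² + (1.51)² = 26.0167.
Posterior: Inv-Gamma(2.2 + 4/2, 1.5 + 26.0167/2) = Inv-Gamma(4.20, 14.50835).
Posterior β = 14.50835.

14.50835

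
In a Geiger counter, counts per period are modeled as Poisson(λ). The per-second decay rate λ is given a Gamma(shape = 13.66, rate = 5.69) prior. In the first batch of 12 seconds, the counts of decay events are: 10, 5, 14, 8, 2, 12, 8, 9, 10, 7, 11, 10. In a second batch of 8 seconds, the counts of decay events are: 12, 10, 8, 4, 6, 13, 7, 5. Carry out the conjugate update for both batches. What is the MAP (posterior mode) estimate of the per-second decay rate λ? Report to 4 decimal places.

7.1491

With a Gamma(shape α, rate β) prior, the Poisson likelihood is conjugate: the posterior is Gamma(α + ΣXᵢ, β + n).
Batch 1: sum of counts S = 106 over n = 12 seconds.
After batch 1: Gamma(α+S, β+n) = Gamma(13.66+106, 5.69+12) = Gamma(119.66, 17.69).
Batch 2: sum of counts S = 65 over n = 8 seconds.
After batch 2: Gamma(α+S, β+n) = Gamma(119.66+65, 17.69+8) = Gamma(184.66, 25.69).
Mode of Gamma(α,β) for α≥1 is (α−1)/β = 183.66/25.69 = 7.1491.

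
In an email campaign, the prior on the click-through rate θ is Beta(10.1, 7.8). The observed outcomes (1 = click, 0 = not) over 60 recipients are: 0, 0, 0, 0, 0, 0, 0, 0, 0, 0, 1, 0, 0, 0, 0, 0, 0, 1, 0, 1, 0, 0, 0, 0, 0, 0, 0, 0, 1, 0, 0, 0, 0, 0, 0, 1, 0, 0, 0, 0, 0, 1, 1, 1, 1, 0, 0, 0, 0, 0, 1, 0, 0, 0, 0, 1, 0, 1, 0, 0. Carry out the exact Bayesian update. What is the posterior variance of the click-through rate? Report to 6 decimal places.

The Beta prior is conjugate to a Binomial/Bernoulli likelihood; the update adds successes to α and failures to β.
Posterior: Beta(α+k, β+n−k) = Beta(10.1+12, 7.8+48) = Beta(22.1, 55.8).
Var = αβ/((α+β)²(α+β+1)) = 22.1·55.8/(77.9²·78.9) = 0.002576.

0.002576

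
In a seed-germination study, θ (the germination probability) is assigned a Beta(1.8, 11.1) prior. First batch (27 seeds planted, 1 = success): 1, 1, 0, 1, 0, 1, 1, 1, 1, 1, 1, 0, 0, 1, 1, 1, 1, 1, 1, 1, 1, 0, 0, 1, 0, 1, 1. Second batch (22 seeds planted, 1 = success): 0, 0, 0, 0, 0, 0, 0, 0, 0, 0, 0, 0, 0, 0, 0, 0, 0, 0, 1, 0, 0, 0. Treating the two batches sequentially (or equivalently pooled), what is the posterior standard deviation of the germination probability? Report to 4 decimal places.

0.0608

The Beta prior is conjugate to a Binomial/Bernoulli likelihood; the update adds successes to α and failures to β.
After batch 1: Beta(1.8+20, 11.1+7) = Beta(21.8, 18.1).
After batch 2: Beta(21.8+1, 18.1+21) = Beta(22.8, 39.1).
Var = αβ/((α+β)²(α+β+1)) = 22.8·39.1/(61.9²·62.9) = 0.00369896; SD = √0.00369896 = 0.0608.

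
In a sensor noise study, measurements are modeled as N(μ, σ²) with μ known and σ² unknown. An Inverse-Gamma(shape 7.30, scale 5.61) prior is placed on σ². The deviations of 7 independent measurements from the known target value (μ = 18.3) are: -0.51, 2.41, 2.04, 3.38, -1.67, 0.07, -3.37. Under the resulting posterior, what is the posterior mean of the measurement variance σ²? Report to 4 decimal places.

With known mean μ and an Inverse-Gamma(α, β) prior on σ², the Normal likelihood is conjugate: posterior is Inv-Gamma(α + n/2, β + Σ(xᵢ−μ)²/2).
Σ(xᵢ−μ)² = (-0.51)² + (2.41)² + (2.04)² + (3.38)² + (-1.67)² + (0.07)² + (-3.37)² = 35.8049.
Posterior: Inv-Gamma(7.30 + 7/2, 5.61 + 35.8049/2) = Inv-Gamma(10.80, 23.51245).
E[σ²|data] = β/(α−1) = 23.51245/9.80 = 2.3992.

2.3992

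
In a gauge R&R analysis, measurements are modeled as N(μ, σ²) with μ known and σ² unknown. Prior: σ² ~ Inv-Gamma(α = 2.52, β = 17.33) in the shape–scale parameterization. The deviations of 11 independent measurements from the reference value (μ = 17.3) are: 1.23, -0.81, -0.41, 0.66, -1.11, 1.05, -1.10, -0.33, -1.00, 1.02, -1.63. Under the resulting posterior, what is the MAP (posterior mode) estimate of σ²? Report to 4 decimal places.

2.5379

With known mean μ and an Inverse-Gamma(α, β) prior on σ², the Normal likelihood is conjugate: posterior is Inv-Gamma(α + n/2, β + Σ(xᵢ−μ)²/2).
Σ(xᵢ−μ)² = (1.23)² + (-0.81)² + (-0.41)² + (0.66)² + (-1.11)² + (1.05)² + (-1.10)² + (-0.33)² + (-1.00)² + (1.02)² + (-1.63)² = 11.1235.
Posterior: Inv-Gamma(2.52 + 11/2, 17.33 + 11.1235/2) = Inv-Gamma(8.02, 22.89175).
Mode = β/(α+1) = 22.89175/9.02 = 2.5379.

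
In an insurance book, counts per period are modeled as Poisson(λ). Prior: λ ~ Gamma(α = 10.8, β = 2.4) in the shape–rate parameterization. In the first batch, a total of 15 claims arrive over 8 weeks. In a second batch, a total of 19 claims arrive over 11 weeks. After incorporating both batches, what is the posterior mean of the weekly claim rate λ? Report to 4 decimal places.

With a Gamma(shape α, rate β) prior, the Poisson likelihood is conjugate: the posterior is Gamma(α + ΣXᵢ, β + n).
After batch 1: Gamma(α+S, β+n) = Gamma(10.8+15, 2.4+8) = Gamma(25.8, 10.4).
After batch 2: Gamma(α+S, β+n) = Gamma(25.8+19, 10.4+11) = Gamma(44.8, 21.4).
Posterior mean = α/β = 44.8/21.4 = 2.0935.

2.0935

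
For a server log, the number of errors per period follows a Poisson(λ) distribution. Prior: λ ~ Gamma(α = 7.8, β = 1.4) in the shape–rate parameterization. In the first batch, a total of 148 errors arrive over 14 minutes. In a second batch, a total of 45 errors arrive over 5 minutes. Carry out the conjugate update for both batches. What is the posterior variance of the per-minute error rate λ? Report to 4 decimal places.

With a Gamma(shape α, rate β) prior, the Poisson likelihood is conjugate: the posterior is Gamma(α + ΣXᵢ, β + n).
After batch 1: Gamma(α+S, β+n) = Gamma(7.8+148, 1.4+14) = Gamma(155.8, 15.4).
After batch 2: Gamma(α+S, β+n) = Gamma(155.8+45, 15.4+5) = Gamma(200.8, 20.4).
Var = α/β² = 200.8/20.4² = 0.4825.

0.4825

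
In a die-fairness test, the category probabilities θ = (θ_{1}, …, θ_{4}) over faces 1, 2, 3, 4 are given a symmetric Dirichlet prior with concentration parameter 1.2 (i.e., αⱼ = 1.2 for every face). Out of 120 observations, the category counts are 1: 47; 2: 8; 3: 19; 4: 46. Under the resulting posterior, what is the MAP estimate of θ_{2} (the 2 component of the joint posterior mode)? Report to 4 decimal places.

The Dirichlet prior is conjugate to the Multinomial likelihood: each posterior αⱼ = prior αⱼ + observed count nⱼ.
Posterior concentration: (48.2, 9.2, 20.2, 47.2), total = 124.8.
Joint mode component: (α_{2}−1)/(Σα−K) = 8.2/120.8 = 0.0679.

0.0679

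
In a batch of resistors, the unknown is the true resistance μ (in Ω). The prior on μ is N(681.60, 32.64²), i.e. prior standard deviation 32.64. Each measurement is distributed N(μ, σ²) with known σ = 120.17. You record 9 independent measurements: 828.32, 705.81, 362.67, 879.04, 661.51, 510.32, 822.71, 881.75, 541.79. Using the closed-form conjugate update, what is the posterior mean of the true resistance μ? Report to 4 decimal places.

For Normal data with known variance σ², a Normal(μ₀, σ₀²) prior on μ is conjugate. Posterior precision = 1/σ₀² + n/σ²; posterior mean is the precision-weighted average of μ₀ and x̄.
Σxᵢ = 828.32 + 705.81 + 362.67 + 879.04 + 661.51 + 510.32 + 822.71 + 881.75 + 541.79 = 6193.92, so n·x̄ = 6193.92.
σ₀² = 32.64² = 1065.3696, σ² = 120.17² = 14440.8289; σ² + n·σ₀² = 14440.8289 + 9·1065.3696 = 24029.1553.
Posterior mean = (μ₀/σ₀² + n·x̄/σ²)/(1/σ₀² + n/σ²) = (σ²·μ₀ + σ₀²·n·x̄)/(σ² + n·σ₀²) = (14440.8289·681.60 + 1065.3696·6193.92)/24029.1553 = 16441683.051072/24029.1553 = 684.2389.

684.2389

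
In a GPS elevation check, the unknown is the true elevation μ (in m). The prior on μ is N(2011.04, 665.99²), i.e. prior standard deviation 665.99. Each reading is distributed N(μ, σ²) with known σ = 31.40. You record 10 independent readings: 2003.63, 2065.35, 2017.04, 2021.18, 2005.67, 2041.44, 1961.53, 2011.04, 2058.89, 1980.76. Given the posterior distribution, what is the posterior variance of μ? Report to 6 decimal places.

For Normal data with known variance σ², a Normal(μ₀, σ₀²) prior on μ is conjugate. Posterior precision = 1/σ₀² + n/σ²; posterior mean is the precision-weighted average of μ₀ and x̄.
σ₀² = 665.99² = 443542.6801, σ² = 31.40² = 985.96; σ² + n·σ₀² = 985.96 + 10·443542.6801 = 4436412.761.
Posterior precision = 1/σ₀² + n/σ² = 1/443542.6801 + 10/985.96 = (σ² + n·σ₀²)/(σ₀²σ²) = 4436412.761/(443542.6801·985.96); posterior variance σₙ² = σ₀²σ²/(σ² + n·σ₀²) = 443542.6801·985.96/4436412.761 = 98.574088.

98.574088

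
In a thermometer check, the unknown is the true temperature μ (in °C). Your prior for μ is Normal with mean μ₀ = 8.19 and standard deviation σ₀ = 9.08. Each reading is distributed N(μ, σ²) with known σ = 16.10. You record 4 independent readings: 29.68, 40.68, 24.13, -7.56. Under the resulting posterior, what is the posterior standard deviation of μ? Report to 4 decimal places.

6.0236

For Normal data with known variance σ², a Normal(μ₀, σ₀²) prior on μ is conjugate. Posterior precision = 1/σ₀² + n/σ²; posterior mean is the precision-weighted average of μ₀ and x̄.
σ₀² = 9.08² = 82.4464, σ² = 16.10² = 259.21; σ² + n·σ₀² = 259.21 + 4·82.4464 = 588.9956.
Posterior precision = 1/σ₀² + n/σ² = 1/82.4464 + 4/259.21 = (σ² + n·σ₀²)/(σ₀²σ²) = 588.9956/(82.4464·259.21); posterior variance σₙ² = σ₀²σ²/(σ² + n·σ₀²) = 82.4464·259.21/588.9956 = 36.283686.
Posterior SD = √σₙ² = √(82.4464·259.21/588.9956) = 6.0236.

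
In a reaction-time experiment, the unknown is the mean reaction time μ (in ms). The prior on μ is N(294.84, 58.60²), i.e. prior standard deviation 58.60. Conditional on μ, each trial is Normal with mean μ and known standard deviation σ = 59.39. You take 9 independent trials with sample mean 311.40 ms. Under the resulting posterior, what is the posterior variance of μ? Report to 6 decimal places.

For Normal data with known variance σ², a Normal(μ₀, σ₀²) prior on μ is conjugate. Posterior precision = 1/σ₀² + n/σ²; posterior mean is the precision-weighted average of μ₀ and x̄.
σ₀² = 58.60² = 3433.96, σ² = 59.39² = 3527.1721; σ² + n·σ₀² = 3527.1721 + 9·3433.96 = 34432.8121.
Posterior precision = 1/σ₀² + n/σ² = 1/3433.96 + 9/3527.1721 = (σ² + n·σ₀²)/(σ₀²σ²) = 34432.8121/(3433.96·3527.1721); posterior variance σₙ² = σ₀²σ²/(σ² + n·σ₀²) = 3433.96·3527.1721/34432.8121 = 351.762379.

351.762379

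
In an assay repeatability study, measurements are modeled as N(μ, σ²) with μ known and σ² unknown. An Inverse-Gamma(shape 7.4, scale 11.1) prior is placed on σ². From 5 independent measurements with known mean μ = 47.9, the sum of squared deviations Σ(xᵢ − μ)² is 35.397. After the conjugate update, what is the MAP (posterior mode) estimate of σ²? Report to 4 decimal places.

2.6421

With known mean μ and an Inverse-Gamma(α, β) prior on σ², the Normal likelihood is conjugate: posterior is Inv-Gamma(α + n/2, β + Σ(xᵢ−μ)²/2).
Posterior: Inv-Gamma(7.4 + 5/2, 11.1 + 35.397/2) = Inv-Gamma(9.90, 28.7985).
Mode = β/(α+1) = 28.7985/10.90 = 2.6421.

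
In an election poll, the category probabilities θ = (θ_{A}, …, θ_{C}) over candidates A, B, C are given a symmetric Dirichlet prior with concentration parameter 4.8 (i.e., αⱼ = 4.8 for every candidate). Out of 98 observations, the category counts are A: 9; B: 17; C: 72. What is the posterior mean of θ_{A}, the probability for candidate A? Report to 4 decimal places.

The Dirichlet prior is conjugate to the Multinomial likelihood: each posterior αⱼ = prior αⱼ + observed count nⱼ.
Posterior concentration: (13.8, 21.8, 76.8), total = 112.4.
E[θ_{A}|data] = α_{A}/Σα = 13.8/112.4 = 0.1228.

0.1228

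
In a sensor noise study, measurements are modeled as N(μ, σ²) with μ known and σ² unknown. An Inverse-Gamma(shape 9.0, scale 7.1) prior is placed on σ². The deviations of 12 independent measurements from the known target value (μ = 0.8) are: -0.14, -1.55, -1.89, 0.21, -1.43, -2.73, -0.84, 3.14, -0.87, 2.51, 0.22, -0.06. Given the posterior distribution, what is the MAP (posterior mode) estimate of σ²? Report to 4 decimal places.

1.4816

With known mean μ and an Inverse-Gamma(α, β) prior on σ², the Normal likelihood is conjugate: posterior is Inv-Gamma(α + n/2, β + Σ(xᵢ−μ)²/2).
Σ(xᵢ−μ)² = (-0.14)² + (-1.55)² + (-1.89)² + (0.21)² + (-1.43)² + (-2.73)² + (-0.84)² + (3.14)² + (-0.87)² + (2.51)² + (0.22)² + (-0.06)² = 33.2103.
Posterior: Inv-Gamma(9.0 + 12/2, 7.1 + 33.2103/2) = Inv-Gamma(15.00, 23.70515).
Mode = β/(α+1) = 23.70515/16.00 = 1.4816.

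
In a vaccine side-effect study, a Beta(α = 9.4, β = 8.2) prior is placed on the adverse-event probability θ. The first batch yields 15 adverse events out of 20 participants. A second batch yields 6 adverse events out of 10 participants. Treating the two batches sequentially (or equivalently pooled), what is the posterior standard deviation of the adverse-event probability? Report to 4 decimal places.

0.0689

The Beta prior is conjugate to a Binomial/Bernoulli likelihood; the update adds successes to α and failures to β.
After batch 1: Beta(9.4+15, 8.2+5) = Beta(24.4, 13.2).
After batch 2: Beta(24.4+6, 13.2+4) = Beta(30.4, 17.2).
Var = αβ/((α+β)²(α+β+1)) = 30.4·17.2/(47.6²·48.6) = 0.00474845; SD = √0.00474845 = 0.0689.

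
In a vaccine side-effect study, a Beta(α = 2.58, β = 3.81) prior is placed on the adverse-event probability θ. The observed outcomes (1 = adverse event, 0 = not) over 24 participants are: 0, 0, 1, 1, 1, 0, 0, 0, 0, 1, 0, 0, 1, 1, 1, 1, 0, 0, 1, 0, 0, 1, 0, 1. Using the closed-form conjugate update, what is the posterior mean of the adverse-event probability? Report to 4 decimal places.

The Beta prior is conjugate to a Binomial/Bernoulli likelihood; the update adds successes to α and failures to β.
Posterior: Beta(α+k, β+n−k) = Beta(2.58+11, 3.81+13) = Beta(13.58, 16.81).
Posterior mean = α/(α+β) = 13.58/30.39 = 0.4469.

0.4469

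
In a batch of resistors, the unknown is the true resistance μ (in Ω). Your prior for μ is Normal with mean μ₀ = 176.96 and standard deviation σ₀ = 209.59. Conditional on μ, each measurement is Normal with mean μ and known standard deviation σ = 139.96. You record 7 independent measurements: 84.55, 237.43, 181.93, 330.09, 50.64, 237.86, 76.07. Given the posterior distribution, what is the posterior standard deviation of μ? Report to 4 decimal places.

51.2914

For Normal data with known variance σ², a Normal(μ₀, σ₀²) prior on μ is conjugate. Posterior precision = 1/σ₀² + n/σ²; posterior mean is the precision-weighted average of μ₀ and x̄.
σ₀² = 209.59² = 43927.9681, σ² = 139.96² = 19588.8016; σ² + n·σ₀² = 19588.8016 + 7·43927.9681 = 327084.5783.
Posterior precision = 1/σ₀² + n/σ² = 1/43927.9681 + 7/19588.8016 = (σ² + n·σ₀²)/(σ₀²σ²) = 327084.5783/(43927.9681·19588.8016); posterior variance σₙ² = σ₀²σ²/(σ² + n·σ₀²) = 43927.9681·19588.8016/327084.5783 = 2630.806552.
Posterior SD = √σₙ² = √(43927.9681·19588.8016/327084.5783) = 51.2914.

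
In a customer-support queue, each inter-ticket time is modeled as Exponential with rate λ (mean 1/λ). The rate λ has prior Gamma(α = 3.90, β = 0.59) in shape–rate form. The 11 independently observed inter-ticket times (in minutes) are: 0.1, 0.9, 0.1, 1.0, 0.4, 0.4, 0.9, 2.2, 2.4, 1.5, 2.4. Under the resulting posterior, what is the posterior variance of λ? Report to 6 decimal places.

0.089677

With a Gamma(shape α, rate β) prior on the exponential rate λ, the posterior after n observations with total T = Σxᵢ is Gamma(α+n, β+T).
Sum of observations T = 12.3 minutes; n = 11.
Posterior: Gamma(3.90+11, 0.59+12.3) = Gamma(14.90, 12.89).
Var = α/β² = 0.089677.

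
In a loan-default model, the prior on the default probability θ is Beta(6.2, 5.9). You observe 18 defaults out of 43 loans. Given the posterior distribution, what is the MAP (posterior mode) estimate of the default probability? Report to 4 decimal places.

0.4369

The Beta prior is conjugate to a Binomial/Bernoulli likelihood; the update adds successes to α and failures to β.
Posterior: Beta(α+k, β+n−k) = Beta(6.2+18, 5.9+25) = Beta(24.2, 30.9).
Mode of Beta(a,b) for a,b>1 is (a−1)/(a+b−2) = 23.2/53.1 = 0.4369.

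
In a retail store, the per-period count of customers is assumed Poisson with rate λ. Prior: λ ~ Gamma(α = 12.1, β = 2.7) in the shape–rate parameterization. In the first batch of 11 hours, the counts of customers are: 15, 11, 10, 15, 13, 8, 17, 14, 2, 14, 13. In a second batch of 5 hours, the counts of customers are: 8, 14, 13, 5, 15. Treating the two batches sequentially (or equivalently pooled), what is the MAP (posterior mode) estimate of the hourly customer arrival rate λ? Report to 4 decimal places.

With a Gamma(shape α, rate β) prior, the Poisson likelihood is conjugate: the posterior is Gamma(α + ΣXᵢ, β + n).
Batch 1: sum of counts S = 132 over n = 11 hours.
After batch 1: Gamma(α+S, β+n) = Gamma(12.1+132, 2.7+11) = Gamma(144.1, 13.7).
Batch 2: sum of counts S = 55 over n = 5 hours.
After batch 2: Gamma(α+S, β+n) = Gamma(144.1+55, 13.7+5) = Gamma(199.1, 18.7).
Mode of Gamma(α,β) for α≥1 is (α−1)/β = 198.1/18.7 = 10.5936.

10.5936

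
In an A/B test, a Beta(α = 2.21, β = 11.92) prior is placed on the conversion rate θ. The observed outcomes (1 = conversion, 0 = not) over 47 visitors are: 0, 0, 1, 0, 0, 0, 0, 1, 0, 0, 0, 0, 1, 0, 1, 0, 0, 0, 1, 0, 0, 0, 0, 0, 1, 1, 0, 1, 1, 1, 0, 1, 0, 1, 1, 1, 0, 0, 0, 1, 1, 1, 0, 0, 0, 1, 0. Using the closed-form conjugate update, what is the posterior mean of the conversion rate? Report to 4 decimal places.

0.3306

The Beta prior is conjugate to a Binomial/Bernoulli likelihood; the update adds successes to α and failures to β.
Posterior: Beta(α+k, β+n−k) = Beta(2.21+18, 11.92+29) = Beta(20.21, 40.92).
Posterior mean = α/(α+β) = 20.21/61.13 = 0.3306.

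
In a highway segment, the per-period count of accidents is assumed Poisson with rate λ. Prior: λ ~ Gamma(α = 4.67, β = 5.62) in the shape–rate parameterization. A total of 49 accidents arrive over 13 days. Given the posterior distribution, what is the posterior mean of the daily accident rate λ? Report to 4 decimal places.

2.8824

With a Gamma(shape α, rate β) prior, the Poisson likelihood is conjugate: the posterior is Gamma(α + ΣXᵢ, β + n).
Posterior: Gamma(α+S, β+n) = Gamma(4.67+49, 5.62+13) = Gamma(53.67, 18.62).
Posterior mean = α/β = 53.67/18.62 = 2.8824.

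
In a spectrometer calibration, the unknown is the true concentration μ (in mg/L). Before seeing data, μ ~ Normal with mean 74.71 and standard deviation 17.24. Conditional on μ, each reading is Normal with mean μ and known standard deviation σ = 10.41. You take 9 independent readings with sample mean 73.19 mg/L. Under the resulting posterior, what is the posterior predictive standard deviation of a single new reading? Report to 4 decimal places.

10.9517

For Normal data with known variance σ², a Normal(μ₀, σ₀²) prior on μ is conjugate. Posterior precision = 1/σ₀² + n/σ²; posterior mean is the precision-weighted average of μ₀ and x̄.
σ₀² = 17.24² = 297.2176, σ² = 10.41² = 108.3681; σ² + n·σ₀² = 108.3681 + 9·297.2176 = 2783.3265.
Posterior precision = 1/σ₀² + n/σ² = 1/297.2176 + 9/108.3681 = (σ² + n·σ₀²)/(σ₀²σ²) = 2783.3265/(297.2176·108.3681); posterior variance σₙ² = σ₀²σ²/(σ² + n·σ₀²) = 297.2176·108.3681/2783.3265 = 11.572091.
Predictive variance for one new observation = σₙ² + σ² = 297.2176·108.3681/2783.3265 + 108.3681 = σ²·(σ₀² + 2783.3265)/2783.3265 = 108.3681·3080.5441/2783.3265 = 119.940191; SD = √(108.3681·3080.5441/2783.3265) = 10.9517.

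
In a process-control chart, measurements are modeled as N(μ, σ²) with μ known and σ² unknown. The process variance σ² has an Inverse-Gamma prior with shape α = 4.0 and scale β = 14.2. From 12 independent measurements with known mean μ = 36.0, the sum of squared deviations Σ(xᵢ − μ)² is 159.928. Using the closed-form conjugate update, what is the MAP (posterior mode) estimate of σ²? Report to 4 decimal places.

8.5604

With known mean μ and an Inverse-Gamma(α, β) prior on σ², the Normal likelihood is conjugate: posterior is Inv-Gamma(α + n/2, β + Σ(xᵢ−μ)²/2).
Posterior: Inv-Gamma(4.0 + 12/2, 14.2 + 159.928/2) = Inv-Gamma(10.00, 94.1640).
Mode = β/(α+1) = 94.1640/11.00 = 8.5604.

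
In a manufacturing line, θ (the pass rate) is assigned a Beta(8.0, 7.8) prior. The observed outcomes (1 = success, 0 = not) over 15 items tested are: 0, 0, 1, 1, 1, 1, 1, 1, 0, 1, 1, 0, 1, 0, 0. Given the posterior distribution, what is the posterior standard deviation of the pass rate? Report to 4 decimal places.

The Beta prior is conjugate to a Binomial/Bernoulli likelihood; the update adds successes to α and failures to β.
Posterior: Beta(α+k, β+n−k) = Beta(8.0+9, 7.8+6) = Beta(17.0, 13.8).
Var = αβ/((α+β)²(α+β+1)) = 17.0·13.8/(30.8²·31.8) = 0.00777677; SD = √0.00777677 = 0.0882.

0.0882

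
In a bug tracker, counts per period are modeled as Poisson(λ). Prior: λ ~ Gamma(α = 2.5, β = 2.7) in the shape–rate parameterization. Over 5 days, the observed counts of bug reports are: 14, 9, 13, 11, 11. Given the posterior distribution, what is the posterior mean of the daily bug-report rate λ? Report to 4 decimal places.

7.8571

With a Gamma(shape α, rate β) prior, the Poisson likelihood is conjugate: the posterior is Gamma(α + ΣXᵢ, β + n).
Sum of counts S = 58 over n = 5 days.
Posterior: Gamma(α+S, β+n) = Gamma(2.5+58, 2.7+5) = Gamma(60.5, 7.7).
Posterior mean = α/β = 60.5/7.7 = 7.8571.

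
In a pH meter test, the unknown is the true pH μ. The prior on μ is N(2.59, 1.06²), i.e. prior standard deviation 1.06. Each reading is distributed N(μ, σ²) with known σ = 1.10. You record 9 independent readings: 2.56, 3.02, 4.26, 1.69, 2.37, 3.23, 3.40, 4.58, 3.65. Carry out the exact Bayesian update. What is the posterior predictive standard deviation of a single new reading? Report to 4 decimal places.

1.1533

For Normal data with known variance σ², a Normal(μ₀, σ₀²) prior on μ is conjugate. Posterior precision = 1/σ₀² + n/σ²; posterior mean is the precision-weighted average of μ₀ and x̄.
σ₀² = 1.06² = 1.1236, σ² = 1.10² = 1.21; σ² + n·σ₀² = 1.21 + 9·1.1236 = 11.3224.
Posterior precision = 1/σ₀² + n/σ² = 1/1.1236 + 9/1.21 = (σ² + n·σ₀²)/(σ₀²σ²) = 11.3224/(1.1236·1.21); posterior variance σₙ² = σ₀²σ²/(σ² + n·σ₀²) = 1.1236·1.21/11.3224 = 0.120077.
Predictive variance for one new observation = σₙ² + σ² = 1.1236·1.21/11.3224 + 1.21 = σ²·(σ₀² + 11.3224)/11.3224 = 1.21·12.446/11.3224 = 1.330077; SD = √(1.21·12.446/11.3224) = 1.1533.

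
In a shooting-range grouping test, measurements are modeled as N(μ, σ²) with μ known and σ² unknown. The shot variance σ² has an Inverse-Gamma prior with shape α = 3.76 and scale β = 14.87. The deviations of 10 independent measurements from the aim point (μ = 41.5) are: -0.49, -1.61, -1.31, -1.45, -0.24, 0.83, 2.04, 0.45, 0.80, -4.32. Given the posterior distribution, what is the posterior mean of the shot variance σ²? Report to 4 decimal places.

3.9178

With known mean μ and an Inverse-Gamma(α, β) prior on σ², the Normal likelihood is conjugate: posterior is Inv-Gamma(α + n/2, β + Σ(xᵢ−μ)²/2).
Σ(xᵢ−μ)² = (-0.49)² + (-1.61)² + (-1.31)² + (-1.45)² + (-0.24)² + (0.83)² + (2.04)² + (0.45)² + (0.80)² + (-4.32)² = 31.0638.
Posterior: Inv-Gamma(3.76 + 10/2, 14.87 + 31.0638/2) = Inv-Gamma(8.76, 30.40190).
E[σ²|data] = β/(α−1) = 30.40190/7.76 = 3.9178.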